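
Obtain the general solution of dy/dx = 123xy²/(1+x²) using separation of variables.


Separate: dy/y² = 123x/(1+x²) dx.
Integrate LHS: ∫ dy/y² = -1/y.
Integrate RHS via u = 1+x²: (123/2)ln(1+x²) + C.
Result: -1/y = (123/2)ln(1+x²) + C.


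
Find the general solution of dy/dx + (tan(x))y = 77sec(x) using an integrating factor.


P(x) = tan(x) ⇒ μ = e^(∫tan(x)dx) = sec(x).
(sec(x) y)' = 77sec²(x) ⇒ sec(x) y = 77tan(x) + C.
Multiply by cos(x): y = 77sin(x) + C·cos(x).


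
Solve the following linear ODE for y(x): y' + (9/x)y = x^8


P(x) = 9/x ⇒ μ = x^9.
(x^9 y)' = x^17 ⇒ x^9 y = x^18/(18) + C.
Solve for y: y = (1/18)x^9 + C/x^9.


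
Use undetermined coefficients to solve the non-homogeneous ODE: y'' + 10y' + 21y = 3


Characteristic roots of r² + 10r + 21 = 0 are -3, -7.
y_h = C₁e^(-3x) + C₂e^(-7x).
Constant forcing; try y_p = A. Then 21A = 3 ⇒ A = 1/7.
General solution: y = C₁e^(-3x) + C₂e^(-7x) + 1/7.


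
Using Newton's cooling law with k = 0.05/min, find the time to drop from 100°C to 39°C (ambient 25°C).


From T(t) = T_a + (T₀ - T_a)e^(-kt), set T(t) = 39:
(39 - 25) / (100 - 25) = e^(-0.05t), so t = -ln(0.187)/0.05 ≈ 33.6 minutes.


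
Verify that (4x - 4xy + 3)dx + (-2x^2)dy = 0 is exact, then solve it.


Check exactness: ∂M/∂y = -4x and ∂N/∂x = -4x; equal, so the equation is exact.
Integrate M with respect to x (treating y as constant): ∫M dx = 2x^2 - 2x^2y + 3x + h(y).
Differentiate w.r.t. y and set equal to N: all terms match, so h'(y) = 0 and h is a constant absorbed into C.
General solution: 2x^2 - 2x^2y + 3x = C.


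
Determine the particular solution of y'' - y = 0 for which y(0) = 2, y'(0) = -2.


Characteristic roots of r² - 1 = 0 are -1, 1.
General solution y = c₁ e^(-x) + c₂ e^(x).
Apply y(0) = 2: c₁ + c₂ = 2. Apply y'(0) = -2: -1 c₁ + 1 c₂ = -2.
Solve: c₁ = 2, c₂ = 0.
Particular solution: y = 2e^(-x) + 0e^(x).


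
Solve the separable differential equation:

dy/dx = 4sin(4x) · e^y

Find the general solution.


Separate: e^(-y) dy = 4sin(4x) dx.
Integrate: -e^(-y) = -cos(4x) + C₀.
Rearrange: e^(-y) = cos(4x) + C.


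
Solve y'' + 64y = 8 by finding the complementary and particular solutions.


Homogeneous part: r² + 64 = 0 ⇒ r = ±8i, so y_h = C₁cos(8x) + C₂sin(8x).
Try constant y_p = A; plug in: 64A = 8 ⇒ A = 1/8.
General solution: y = C₁cos(8x) + C₂sin(8x) + 1/8.


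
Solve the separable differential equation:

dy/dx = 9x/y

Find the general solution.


Separate variables: y dy = 9x dx.
Integrate both sides: y²/2 = (9/2)x^2 + C₀.
Multiply by 2: y² = 9x^2 + C.


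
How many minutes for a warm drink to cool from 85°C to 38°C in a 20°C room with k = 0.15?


From T(t) = T_a + (T₀ - T_a)e^(-kt), set T(t) = 38:
(38 - 20) / (85 - 20) = e^(-0.15t), so t = -ln(0.277)/0.15 ≈ 8.6 minutes.


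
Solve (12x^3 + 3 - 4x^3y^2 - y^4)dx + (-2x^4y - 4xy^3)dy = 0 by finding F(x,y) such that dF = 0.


Check exactness: ∂M/∂y = -8x^3y - 4y^3 and ∂N/∂x = -8x^3y - 4y^3; equal, so the equation is exact.
Integrate M with respect to x (treating y as constant): ∫M dx = 3x^4 + 3x - x^4y^2 - xy^4 + h(y).
Differentiate w.r.t. y and set equal to N: all terms match, so h'(y) = 0 and h is a constant absorbed into C.
General solution: 3x^4 + 3x - x^4y^2 - xy^4 = C.


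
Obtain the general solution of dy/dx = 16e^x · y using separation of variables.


Separate variables: dy/y = 16e^x dx.
Integrate: ln|y| = 16e^x + C₀.
Exponentiate: y = Ce^(16e^x).


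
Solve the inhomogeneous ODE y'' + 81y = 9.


Homogeneous part: r² + 81 = 0 ⇒ r = ±9i, so y_h = C₁cos(9x) + C₂sin(9x).
Try constant y_p = A; plug in: 81A = 9 ⇒ A = 1/9.
General solution: y = C₁cos(9x) + C₂sin(9x) + 1/9.


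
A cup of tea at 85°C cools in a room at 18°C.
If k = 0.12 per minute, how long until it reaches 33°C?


From T(t) = T_a + (T₀ - T_a)e^(-kt), set T(t) = 33:
(33 - 18) / (85 - 18) = e^(-0.12t), so t = -ln(0.224)/0.12 ≈ 12.5 minutes.


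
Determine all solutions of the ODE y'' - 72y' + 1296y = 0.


Characteristic equation: r² - 72r + 1296 = 0, i.e. (r - 36)² = 0.
Repeated root r = 36; include an x factor for the second linearly independent solution.
General solution: y = (C₁ + C₂x)e^(36x).


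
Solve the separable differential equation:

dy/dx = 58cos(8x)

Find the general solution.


g(y) = 1, so integrate directly: y = ∫ 58cos(8x) dx = (29/4)sin(8x) + C.


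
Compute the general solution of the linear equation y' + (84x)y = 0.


P(x) = 84x ⇒ μ = e^(42x²).
Q(x) = 0 so μ y is constant: y = Ce^(-42x²).


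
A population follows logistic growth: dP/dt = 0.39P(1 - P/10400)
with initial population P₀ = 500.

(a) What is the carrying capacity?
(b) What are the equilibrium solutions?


Logistic ODE dP/dt = 0.39P(1 - P/10400) has equilibria where dP/dt = 0, i.e. P = 0 or P = 10400.
The coefficient (1 - P/K) = 0 when P = K, identifying K = 10400 as the carrying capacity.
(a) K = 10400; (b) equilibria P = 0 and P = 10400.


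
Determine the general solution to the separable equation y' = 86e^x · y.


Separate variables: dy/y = 86e^x dx.
Integrate: ln|y| = 86e^x + C₀.
Exponentiate: y = Ce^(86e^x).


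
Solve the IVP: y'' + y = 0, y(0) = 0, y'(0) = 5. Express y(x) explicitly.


Characteristic roots of r² + 1 = 0 are ±1i, so y = C₁cos(x) + C₂sin(x).
Apply y(0) = 0: C₁ = 0. Differentiate and apply y'(0) = 5: 1·C₂ = 5, so C₂ = 5.
Particular solution: y = 5sin(x).


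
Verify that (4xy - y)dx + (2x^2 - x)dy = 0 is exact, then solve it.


Check exactness: ∂M/∂y = 4x - 1 and ∂N/∂x = 4x - 1; equal, so the equation is exact.
Integrate M with respect to x (treating y as constant): ∫M dx = 2x^2y - xy + h(y).
Differentiate w.r.t. y and set equal to N: all terms match, so h'(y) = 0 and h is a constant absorbed into C.
General solution: 2x^2y - xy = C.


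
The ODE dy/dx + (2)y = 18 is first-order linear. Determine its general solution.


P(x) = 2, Q(x) = 18; integrating factor μ = e^(2x).
(μ y)' = 18e^(2x) ⇒ μ y = 9e^(2x) + C.
Divide by μ: y = 9 + Ce^(-2x).


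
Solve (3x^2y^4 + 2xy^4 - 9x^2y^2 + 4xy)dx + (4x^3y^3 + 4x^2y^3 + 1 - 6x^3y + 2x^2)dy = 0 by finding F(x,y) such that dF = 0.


Check exactness: ∂M/∂y = 12x^2y^3 + 8xy^3 - 18x^2y + 4x and ∂N/∂x = 12x^2y^3 + 8xy^3 - 18x^2y + 4x; equal, so the equation is exact.
Integrate M with respect to x (treating y as constant): ∫M dx = x^3y^4 + x^2y^4 - 3x^3y^2 + 2x^2y + h(y).
Differentiate w.r.t. y and set equal to N: the x-dependent terms already match, leaving h'(y) = 1. Integrate: h(y) = y.
So F(x,y) = x^3y^4 + x^2y^4 + y - 3x^3y^2 + 2x^2y.
General solution: x^3y^4 + x^2y^4 + y - 3x^3y^2 + 2x^2y = C.


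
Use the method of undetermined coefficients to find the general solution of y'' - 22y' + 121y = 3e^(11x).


Characteristic polynomial (r - 11)² = 0; repeated root r = 11.
y_h = (C₁ + C₂x)e^(11x). Forcing matches the repeated root (resonance), so try y_p = Ax² e^(11x).
Substitute and solve for A: 2A = 3, so A = 3/2.
General solution: y = (C₁ + C₂x + (3/2)x²)e^(11x).


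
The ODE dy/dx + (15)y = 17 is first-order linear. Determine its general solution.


P(x) = 15, Q(x) = 17; integrating factor μ = e^(15x).
(μ y)' = 17e^(15x) ⇒ μ y = (17/15)e^(15x) + C.
Divide by μ: y = 17/15 + Ce^(-15x).


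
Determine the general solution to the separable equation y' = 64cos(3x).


g(y) = 1, so integrate directly: y = ∫ 64cos(3x) dx = (64/3)sin(3x) + C.


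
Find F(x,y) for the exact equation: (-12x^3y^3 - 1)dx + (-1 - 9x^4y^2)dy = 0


Check exactness: ∂M/∂y = -36x^3y^2 and ∂N/∂x = -36x^3y^2; equal, so the equation is exact.
Integrate M with respect to x (treating y as constant): ∫M dx = -3x^4y^3 - x + h(y).
Differentiate w.r.t. y and set equal to N: the x-dependent terms already match, leaving h'(y) = -1. Integrate: h(y) = -y.
So F(x,y) = -y - 3x^4y^3 - x.
General solution: -y - 3x^4y^3 - x = C.


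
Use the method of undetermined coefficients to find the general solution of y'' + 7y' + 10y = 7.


Characteristic roots of r² + 7r + 10 = 0 are -2, -5.
y_h = C₁e^(-2x) + C₂e^(-5x).
Constant forcing; try y_p = A. Then 10A = 7 ⇒ A = 7/10.
General solution: y = C₁e^(-2x) + C₂e^(-5x) + 7/10.


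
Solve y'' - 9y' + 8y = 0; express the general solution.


Characteristic equation: r² - 9r + 8 = 0.
Factor: (r - 8)(r - 1) = 0 ⇒ r = 8, 1 (distinct real).
General solution: y = C₁e^(8x) + C₂e^(x).


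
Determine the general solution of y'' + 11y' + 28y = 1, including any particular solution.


Characteristic roots of r² + 11r + 28 = 0 are -7, -4.
y_h = C₁e^(-7x) + C₂e^(-4x).
Constant forcing; try y_p = A. Then 28A = 1 ⇒ A = 1/28.
General solution: y = C₁e^(-7x) + C₂e^(-4x) + 1/28.


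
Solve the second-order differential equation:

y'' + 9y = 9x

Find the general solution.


Homogeneous: r² + 9 = 0 ⇒ r = ±3i, y_h = C₁cos(3x) + C₂sin(3x).
Polynomial forcing; try y_p = Ax + B. Then y_p'' + 9 y_p = 9(Ax + B) = 9x, so B = 0 and A = 1.
General solution: y = C₁cos(3x) + C₂sin(3x) + x.


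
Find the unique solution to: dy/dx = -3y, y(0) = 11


General solution of y' = -3y is y = Ce^(-3x).
Apply y(0) = 11: C = 11.
Particular solution: y = 11e^(-3x).


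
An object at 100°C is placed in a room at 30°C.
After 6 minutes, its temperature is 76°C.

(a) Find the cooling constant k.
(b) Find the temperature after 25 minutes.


Newton's law: T(t) = T_a + (T₀ - T_a)e^(-kt).
(a) Use T(6) = 76: (76 - 30)/(100 - 30) = e^(-k·6), so k = -ln(0.657)/6 ≈ 0.0700.
(b) Apply k to t = 25: T(25) = 30 + (70)e^(-1.749) ≈ 42.2°C.


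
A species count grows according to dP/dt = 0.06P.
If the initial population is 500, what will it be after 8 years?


The ODE dP/dt = 0.06P has solution P(t) = P(0)e^(0.06t).
Substitute P(0) = 500 and t = 8: P(8) = 500 e^(0.48) ≈ 808.


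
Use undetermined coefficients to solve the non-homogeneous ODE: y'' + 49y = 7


Homogeneous part: r² + 49 = 0 ⇒ r = ±7i, so y_h = C₁cos(7x) + C₂sin(7x).
Try constant y_p = A; plug in: 49A = 7 ⇒ A = 1/7.
General solution: y = C₁cos(7x) + C₂sin(7x) + 1/7.


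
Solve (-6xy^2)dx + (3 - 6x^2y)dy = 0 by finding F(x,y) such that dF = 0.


Check exactness: ∂M/∂y = -12xy and ∂N/∂x = -12xy; equal, so the equation is exact.
Integrate M with respect to x (treating y as constant): ∫M dx = -3x^2y^2 + h(y).
Differentiate w.r.t. y and set equal to N: the x-dependent terms already match, leaving h'(y) = 3. Integrate: h(y) = 3y.
So F(x,y) = 3y - 3x^2y^2.
General solution: 3y - 3x^2y^2 = C.


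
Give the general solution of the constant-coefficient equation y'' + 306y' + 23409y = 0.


Characteristic equation: r² + 306r + 23409 = 0, i.e. (r + 153)² = 0.
Repeated root r = -153; include an x factor for the second linearly independent solution.
General solution: y = (C₁ + C₂x)e^(-153x).


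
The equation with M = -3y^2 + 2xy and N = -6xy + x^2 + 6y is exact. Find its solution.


Check exactness: ∂M/∂y = -6y + 2x and ∂N/∂x = -6y + 2x; equal, so the equation is exact.
Integrate M with respect to x (treating y as constant): ∫M dx = -3xy^2 + x^2y + h(y).
Differentiate w.r.t. y and set equal to N: the x-dependent terms already match, leaving h'(y) = 6y. Integrate: h(y) = 3y^2.
So F(x,y) = -3xy^2 + x^2y + 3y^2.
General solution: -3xy^2 + x^2y + 3y^2 = C.


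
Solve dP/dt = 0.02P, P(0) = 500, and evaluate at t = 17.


The ODE dP/dt = 0.02P has solution P(t) = P(0)e^(0.02t).
Substitute P(0) = 500 and t = 17: P(17) = 500 e^(0.34) ≈ 702.


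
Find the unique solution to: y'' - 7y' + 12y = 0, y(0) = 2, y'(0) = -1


Characteristic roots of r² - 7r + 12 = 0 are 4, 3.
General solution y = c₁ e^(4x) + c₂ e^(3x).
Apply y(0) = 2: c₁ + c₂ = 2. Apply y'(0) = -1: 4 c₁ + 3 c₂ = -1.
Solve: c₁ = -7, c₂ = 9.
Particular solution: y = -7e^(4x) + 9e^(3x).


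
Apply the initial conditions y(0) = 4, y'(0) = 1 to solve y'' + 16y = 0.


Characteristic roots of r² + 16 = 0 are ±4i, so y = C₁cos(4x) + C₂sin(4x).
Apply y(0) = 4: C₁ = 4. Differentiate and apply y'(0) = 1: 4·C₂ = 1, so C₂ = 1/4.
Particular solution: y = 4cos(4x) + (1/4)sin(4x).


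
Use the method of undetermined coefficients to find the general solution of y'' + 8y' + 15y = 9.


Characteristic roots of r² + 8r + 15 = 0 are -5, -3.
y_h = C₁e^(-5x) + C₂e^(-3x).
Constant forcing; try y_p = A. Then 15A = 9 ⇒ A = 3/5.
General solution: y = C₁e^(-5x) + C₂e^(-3x) + 3/5.


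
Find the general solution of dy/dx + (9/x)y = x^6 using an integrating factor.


P(x) = 9/x ⇒ μ = x^9.
(x^9 y)' = x^9·x^6 = x^15.
Integrate: x^9 y = x^16/(16) + C.
Solve for y: y = (1/16)x^7 + C/x^9.


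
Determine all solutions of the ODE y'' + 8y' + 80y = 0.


Characteristic equation: r² + 8r + 80 = 0.
Discriminant is negative; roots r = -4 ± 8i (complex conjugate pair).
General solution uses e^(α x)(C₁ cos(β x) + C₂ sin(β x)): y = e^(-4x)(C₁cos(8x) + C₂sin(8x)).


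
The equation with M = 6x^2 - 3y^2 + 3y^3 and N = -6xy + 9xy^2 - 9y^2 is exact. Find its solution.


Check exactness: ∂M/∂y = -6y + 9y^2 and ∂N/∂x = -6y + 9y^2; equal, so the equation is exact.
Integrate M with respect to x (treating y as constant): ∫M dx = 2x^3 - 3xy^2 + 3xy^3 + h(y).
Differentiate w.r.t. y and set equal to N: the x-dependent terms already match, leaving h'(y) = -9y^2. Integrate: h(y) = -3y^3.
So F(x,y) = 2x^3 - 3xy^2 + 3xy^3 - 3y^3.
General solution: 2x^3 - 3xy^2 + 3xy^3 - 3y^3 = C.


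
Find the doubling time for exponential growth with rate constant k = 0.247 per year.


Exponential growth: P(t) = P₀ e^(0.247t). Set P(t)/P₀ = 2: e^(0.247t) = 2.
Solve: t = ln(2)/0.247 ≈ 2.81 years.


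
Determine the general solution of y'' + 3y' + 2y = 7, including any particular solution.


Characteristic roots of r² + 3r + 2 = 0 are -1, -2.
y_h = C₁e^(-x) + C₂e^(-2x).
Constant forcing; try y_p = A. Then 2A = 7 ⇒ A = 7/2.
General solution: y = C₁e^(-x) + C₂e^(-2x) + 7/2.


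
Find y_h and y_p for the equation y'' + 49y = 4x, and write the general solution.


Homogeneous: r² + 49 = 0 ⇒ r = ±7i, y_h = C₁cos(7x) + C₂sin(7x).
Polynomial forcing; try y_p = Ax + B. Then y_p'' + 49 y_p = 49(Ax + B) = 4x, so B = 0 and A = 4/49.
General solution: y = C₁cos(7x) + C₂sin(7x) + (4/49)x.


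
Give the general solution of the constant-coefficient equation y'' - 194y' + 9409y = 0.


Characteristic equation: r² - 194r + 9409 = 0, i.e. (r - 97)² = 0.
Repeated root r = 97; include an x factor for the second linearly independent solution.
General solution: y = (C₁ + C₂x)e^(97x).


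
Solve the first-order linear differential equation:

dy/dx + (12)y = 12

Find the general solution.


P(x) = 12, Q(x) = 12; integrating factor μ = e^(12x).
(μ y)' = 12e^(12x) ⇒ μ y = e^(12x) + C.
Divide by μ: y = 1 + Ce^(-12x).


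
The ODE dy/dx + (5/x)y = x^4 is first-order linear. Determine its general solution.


P(x) = 5/x ⇒ μ = x^5.
(x^5 y)' = x^5·x^4 = x^9.
Integrate: x^5 y = x^10/(10) + C.
Solve for y: y = (1/10)x^5 + C/x^5.


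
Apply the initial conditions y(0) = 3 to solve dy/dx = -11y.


General solution of y' = -11y is y = Ce^(-11x).
Apply y(0) = 3: C = 3.
Particular solution: y = 3e^(-11x).


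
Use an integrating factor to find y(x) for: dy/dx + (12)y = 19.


P(x) = 12, Q(x) = 19; integrating factor μ = e^(12x).
(μ y)' = 19e^(12x) ⇒ μ y = (19/12)e^(12x) + C.
Divide by μ: y = 19/12 + Ce^(-12x).


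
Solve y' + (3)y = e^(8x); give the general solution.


P(x) = 3 ⇒ μ = e^(3x).
(μ y)' = e^(11x) ⇒ μ y = e^(11x)/11 + C.
Divide by μ: y = (1/11)e^(8x) + Ce^(-3x).


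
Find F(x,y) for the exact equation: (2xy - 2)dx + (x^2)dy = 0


Check exactness: ∂M/∂y = 2x and ∂N/∂x = 2x; equal, so the equation is exact.
Integrate M with respect to x (treating y as constant): ∫M dx = x^2y - 2x + h(y).
Differentiate w.r.t. y and set equal to N: all terms match, so h'(y) = 0 and h is a constant absorbed into C.
General solution: x^2y - 2x = C.


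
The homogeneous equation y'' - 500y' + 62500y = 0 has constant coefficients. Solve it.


Characteristic equation: r² - 500r + 62500 = 0, i.e. (r - 250)² = 0.
Repeated root r = 250; include an x factor for the second linearly independent solution.
General solution: y = (C₁ + C₂x)e^(250x).


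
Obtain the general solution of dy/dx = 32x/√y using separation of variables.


Separate: √y dy = 32x dx.
Integrate: (2/3)y^(3/2) = 16x² + C.


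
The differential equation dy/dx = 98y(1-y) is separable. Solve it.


Separate: dy/[y(1-y)] = 98 dx.
Partial fractions: 1/[y(1-y)] = 1/y + 1/(1-y).
Integrate: ln|y/(1-y)| = 98x + C₀.
Solve for y: y = 1/(1 + Ce^(-98x)).


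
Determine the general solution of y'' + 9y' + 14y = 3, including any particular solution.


Characteristic roots of r² + 9r + 14 = 0 are -7, -2.
y_h = C₁e^(-7x) + C₂e^(-2x).
Constant forcing; try y_p = A. Then 14A = 3 ⇒ A = 3/14.
General solution: y = C₁e^(-7x) + C₂e^(-2x) + 3/14.


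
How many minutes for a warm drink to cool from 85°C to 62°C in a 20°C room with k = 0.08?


From T(t) = T_a + (T₀ - T_a)e^(-kt), set T(t) = 62:
(62 - 20) / (85 - 20) = e^(-0.08t), so t = -ln(0.646)/0.08 ≈ 5.5 minutes.


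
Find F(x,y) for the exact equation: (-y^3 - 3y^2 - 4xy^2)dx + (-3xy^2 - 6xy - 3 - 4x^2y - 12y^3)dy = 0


Check exactness: ∂M/∂y = -3y^2 - 6y - 8xy and ∂N/∂x = -3y^2 - 6y - 8xy; equal, so the equation is exact.
Integrate M with respect to x (treating y as constant): ∫M dx = -xy^3 - 3xy^2 - 2x^2y^2 + h(y).
Differentiate w.r.t. y and set equal to N: the x-dependent terms already match, leaving h'(y) = -3 - 12y^3. Integrate: h(y) = -3y - 3y^4.
So F(x,y) = -xy^3 - 3xy^2 - 3y - 2x^2y^2 - 3y^4.
General solution: -xy^3 - 3xy^2 - 3y - 2x^2y^2 - 3y^4 = C.


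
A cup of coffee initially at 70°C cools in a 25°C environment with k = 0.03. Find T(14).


Newton's law: dT/dt = -k(T - T_a) has solution T(t) = T_a + (T₀ - T_a)e^(-kt).
Plug in T_a = 25, T₀ = 70, k = 0.03, t = 14: T(14) = 25 + (45)e^(-0.42) ≈ 54.6°C.


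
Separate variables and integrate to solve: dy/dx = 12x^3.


Integrate both sides with respect to x: y = ∫ 12x^3 dx = 3x^4 + C.


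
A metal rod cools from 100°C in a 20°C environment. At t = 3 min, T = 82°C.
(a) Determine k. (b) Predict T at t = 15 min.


Newton's law: T(t) = T_a + (T₀ - T_a)e^(-kt).
(a) Use T(3) = 82: (82 - 20)/(100 - 20) = e^(-k·3), so k = -ln(0.775)/3 ≈ 0.0850.
(b) Apply k to t = 15: T(15) = 20 + (80)e^(-1.274) ≈ 42.4°C.


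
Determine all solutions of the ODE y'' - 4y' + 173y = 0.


Characteristic equation: r² - 4r + 173 = 0.
Discriminant is negative; roots r = 2 ± 13i (complex conjugate pair).
General solution uses e^(α x)(C₁ cos(β x) + C₂ sin(β x)): y = e^(2x)(C₁cos(13x) + C₂sin(13x)).


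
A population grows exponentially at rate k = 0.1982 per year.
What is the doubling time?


Exponential growth: P(t) = P₀ e^(0.1982t). Set P(t)/P₀ = 2: e^(0.1982t) = 2.
Solve: t = ln(2)/0.1982 ≈ 3.50 years.


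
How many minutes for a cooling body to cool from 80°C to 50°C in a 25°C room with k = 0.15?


From T(t) = T_a + (T₀ - T_a)e^(-kt), set T(t) = 50:
(50 - 25) / (80 - 25) = e^(-0.15t), so t = -ln(0.455)/0.15 ≈ 5.3 minutes.


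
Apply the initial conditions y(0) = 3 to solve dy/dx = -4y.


General solution of y' = -4y is y = Ce^(-4x).
Apply y(0) = 3: C = 3.
Particular solution: y = 3e^(-4x).


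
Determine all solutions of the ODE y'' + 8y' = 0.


Characteristic equation: r² + 8r = 0.
Factor: (r + 8)(r - 0) = 0 ⇒ r = -8, 0 (distinct real).
General solution: y = C₁e^(-8x) + C₂.


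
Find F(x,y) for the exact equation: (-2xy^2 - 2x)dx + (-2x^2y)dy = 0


Check exactness: ∂M/∂y = -4xy and ∂N/∂x = -4xy; equal, so the equation is exact.
Integrate M with respect to x (treating y as constant): ∫M dx = -x^2y^2 - x^2 + h(y).
Differentiate w.r.t. y and set equal to N: all terms match, so h'(y) = 0 and h is a constant absorbed into C.
General solution: -x^2y^2 - x^2 = C.


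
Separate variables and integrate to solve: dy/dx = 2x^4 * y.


Separate variables: dy/y = 2x^4 dx.
Integrate: ln|y| = (2/5)x^5 + C₀.
Exponentiate: y = Ce^((2/5)x^5).


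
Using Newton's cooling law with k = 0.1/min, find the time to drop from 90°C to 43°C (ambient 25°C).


From T(t) = T_a + (T₀ - T_a)e^(-kt), set T(t) = 43:
(43 - 25) / (90 - 25) = e^(-0.1t), so t = -ln(0.277)/0.1 ≈ 12.8 minutes.


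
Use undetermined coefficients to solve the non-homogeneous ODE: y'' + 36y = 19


Homogeneous part: r² + 36 = 0 ⇒ r = ±6i, so y_h = C₁cos(6x) + C₂sin(6x).
Try constant y_p = A; plug in: 36A = 19 ⇒ A = 19/36.
General solution: y = C₁cos(6x) + C₂sin(6x) + 19/36.


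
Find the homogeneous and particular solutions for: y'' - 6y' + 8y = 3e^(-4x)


Characteristic roots of r² - 6r + 8 = 0 are 4, 2.
y_h = C₁e^(4x) + C₂e^(2x).
Forcing exponent -4 is not a characteristic root; try y_p = Ae^(-4x).
Substitute: A·(16 + (-6)·-4 + (8)) = A·48 = 3, so A = 1/16.
General solution: y = C₁e^(4x) + C₂e^(2x) + (1/16)e^(-4x).


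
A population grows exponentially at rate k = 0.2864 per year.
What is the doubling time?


Exponential growth: P(t) = P₀ e^(0.2864t). Set P(t)/P₀ = 2: e^(0.2864t) = 2.
Solve: t = ln(2)/0.2864 ≈ 2.42 years.


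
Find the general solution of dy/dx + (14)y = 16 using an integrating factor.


P(x) = 14, Q(x) = 16; integrating factor μ = e^(14x).
(μ y)' = 16e^(14x) ⇒ μ y = (8/7)e^(14x) + C.
Divide by μ: y = 8/7 + Ce^(-14x).


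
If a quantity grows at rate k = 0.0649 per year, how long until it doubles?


Exponential growth: P(t) = P₀ e^(0.0649t). Set P(t)/P₀ = 2: e^(0.0649t) = 2.
Solve: t = ln(2)/0.0649 ≈ 10.68 years.


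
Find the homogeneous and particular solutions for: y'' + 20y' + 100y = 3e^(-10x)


Characteristic polynomial (r + 10)² = 0; repeated root r = -10.
y_h = (C₁ + C₂x)e^(-10x). Forcing matches the repeated root (resonance), so try y_p = Ax² e^(-10x).
Substitute and solve for A: 2A = 3, so A = 3/2.
General solution: y = (C₁ + C₂x + (3/2)x²)e^(-10x).


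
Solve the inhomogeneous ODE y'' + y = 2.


Homogeneous part: r² + 1 = 0 ⇒ r = ±1i, so y_h = C₁cos(x) + C₂sin(x).
Try constant y_p = A; plug in: 1A = 2 ⇒ A = 2.
General solution: y = C₁cos(x) + C₂sin(x) + 2.


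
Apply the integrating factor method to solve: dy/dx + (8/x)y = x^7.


P(x) = 8/x ⇒ μ = x^8.
(x^8 y)' = x^15 ⇒ x^8 y = x^16/(16) + C.
Solve for y: y = (1/16)x^8 + C/x^8.


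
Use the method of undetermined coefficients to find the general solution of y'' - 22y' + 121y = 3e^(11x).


Characteristic polynomial (r - 11)² = 0; repeated root r = 11.
y_h = (C₁ + C₂x)e^(11x). Forcing matches the repeated root (resonance), so try y_p = Ax² e^(11x).
Substitute and solve for A: 2A = 3, so A = 3/2.
General solution: y = (C₁ + C₂x + (3/2)x²)e^(11x).


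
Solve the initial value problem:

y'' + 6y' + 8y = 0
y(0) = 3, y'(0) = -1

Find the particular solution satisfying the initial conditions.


Characteristic roots of r² + 6r + 8 = 0 are -4, -2.
General solution y = c₁ e^(-4x) + c₂ e^(-2x).
Apply y(0) = 3: c₁ + c₂ = 3. Apply y'(0) = -1: -4 c₁ - 2 c₂ = -1.
Solve: c₁ = -5/2, c₂ = 11/2.
Particular solution: y = -(5/2)e^(-4x) + (11/2)e^(-2x).


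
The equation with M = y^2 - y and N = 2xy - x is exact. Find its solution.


Check exactness: ∂M/∂y = 2y - 1 and ∂N/∂x = 2y - 1; equal, so the equation is exact.
Integrate M with respect to x (treating y as constant): ∫M dx = xy^2 - xy + h(y).
Differentiate w.r.t. y and set equal to N: all terms match, so h'(y) = 0 and h is a constant absorbed into C.
General solution: xy^2 - xy = C.


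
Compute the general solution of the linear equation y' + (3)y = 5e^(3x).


P(x) = 3 ⇒ μ = e^(3x).
(μ y)' = 5e^(6x) ⇒ μ y = (5/6)e^(6x) + C.
Divide by μ: y = (5/6)e^(3x) + Ce^(-3x).


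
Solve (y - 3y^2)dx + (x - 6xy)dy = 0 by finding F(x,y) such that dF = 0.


Check exactness: ∂M/∂y = 1 - 6y and ∂N/∂x = 1 - 6y; equal, so the equation is exact.
Integrate M with respect to x (treating y as constant): ∫M dx = xy - 3xy^2 + h(y).
Differentiate w.r.t. y and set equal to N: all terms match, so h'(y) = 0 and h is a constant absorbed into C.
General solution: xy - 3xy^2 = C.


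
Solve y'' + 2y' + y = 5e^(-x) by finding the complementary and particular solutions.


Characteristic polynomial (r + 1)² = 0; repeated root r = -1.
y_h = (C₁ + C₂x)e^(-x). Forcing matches the repeated root (resonance), so try y_p = Ax² e^(-x).
Substitute and solve for A: 2A = 5, so A = 5/2.
General solution: y = (C₁ + C₂x + (5/2)x²)e^(-x).


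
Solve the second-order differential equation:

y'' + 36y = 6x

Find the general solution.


Homogeneous: r² + 36 = 0 ⇒ r = ±6i, y_h = C₁cos(6x) + C₂sin(6x).
Polynomial forcing; try y_p = Ax + B. Then y_p'' + 36 y_p = 36(Ax + B) = 6x, so B = 0 and A = 1/6.
General solution: y = C₁cos(6x) + C₂sin(6x) + (1/6)x.


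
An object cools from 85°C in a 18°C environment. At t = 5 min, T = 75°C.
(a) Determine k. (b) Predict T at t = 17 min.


Newton's law: T(t) = T_a + (T₀ - T_a)e^(-kt).
(a) Use T(5) = 75: (75 - 18)/(85 - 18) = e^(-k·5), so k = -ln(0.851)/5 ≈ 0.0323.
(b) Apply k to t = 17: T(17) = 18 + (67)e^(-0.550) ≈ 56.7°C.


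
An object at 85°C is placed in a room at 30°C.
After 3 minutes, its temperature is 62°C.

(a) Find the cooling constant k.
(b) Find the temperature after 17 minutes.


Newton's law: T(t) = T_a + (T₀ - T_a)e^(-kt).
(a) Use T(3) = 62: (62 - 30)/(85 - 30) = e^(-k·3), so k = -ln(0.582)/3 ≈ 0.1805.
(b) Apply k to t = 17: T(17) = 30 + (55)e^(-3.069) ≈ 32.6°C.


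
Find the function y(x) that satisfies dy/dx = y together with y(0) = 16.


General solution of y' = y is y = Ce^(x).
Apply y(0) = 16: C = 16.
Particular solution: y = 16e^(x).


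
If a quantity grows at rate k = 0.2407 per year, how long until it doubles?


Exponential growth: P(t) = P₀ e^(0.2407t). Set P(t)/P₀ = 2: e^(0.2407t) = 2.
Solve: t = ln(2)/0.2407 ≈ 2.88 years.


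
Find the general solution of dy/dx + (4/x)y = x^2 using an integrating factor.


P(x) = 4/x ⇒ μ = x^4.
(x^4 y)' = x^6 ⇒ x^4 y = x^7/(7) + C.
Solve for y: y = (1/7)x^3 + C/x^4.


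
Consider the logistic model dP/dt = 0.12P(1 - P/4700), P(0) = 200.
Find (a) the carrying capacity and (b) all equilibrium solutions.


Logistic ODE dP/dt = 0.12P(1 - P/4700) has equilibria where dP/dt = 0, i.e. P = 0 or P = 4700.
The coefficient (1 - P/K) = 0 when P = K, identifying K = 4700 as the carrying capacity.
(a) K = 4700; (b) equilibria P = 0 and P = 4700.


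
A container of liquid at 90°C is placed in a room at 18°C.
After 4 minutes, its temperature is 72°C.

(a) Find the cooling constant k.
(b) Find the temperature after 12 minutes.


Newton's law: T(t) = T_a + (T₀ - T_a)e^(-kt).
(a) Use T(4) = 72: (72 - 18)/(90 - 18) = e^(-k·4), so k = -ln(0.750)/4 ≈ 0.0719.
(b) Apply k to t = 12: T(12) = 18 + (72)e^(-0.863) ≈ 48.4°C.


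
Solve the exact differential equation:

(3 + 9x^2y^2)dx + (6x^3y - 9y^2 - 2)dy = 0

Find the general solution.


Check exactness: ∂M/∂y = 18x^2y and ∂N/∂x = 18x^2y; equal, so the equation is exact.
Integrate M with respect to x (treating y as constant): ∫M dx = 3x + 3x^3y^2 + h(y).
Differentiate w.r.t. y and set equal to N: the x-dependent terms already match, leaving h'(y) = -9y^2 - 2. Integrate: h(y) = -3y^3 - 2y.
So F(x,y) = 3x + 3x^3y^2 - 3y^3 - 2y.
General solution: 3x + 3x^3y^2 - 3y^3 - 2y = C.


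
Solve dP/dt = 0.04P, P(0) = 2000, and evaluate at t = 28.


The ODE dP/dt = 0.04P has solution P(t) = P(0)e^(0.04t).
Substitute P(0) = 2000 and t = 28: P(28) = 2000 e^(1.12) ≈ 6130.


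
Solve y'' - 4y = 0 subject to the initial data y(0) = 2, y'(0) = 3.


Characteristic roots of r² - 4 = 0 are -2, 2.
General solution y = c₁ e^(-2x) + c₂ e^(2x).
Apply y(0) = 2: c₁ + c₂ = 2. Apply y'(0) = 3: -2 c₁ + 2 c₂ = 3.
Solve: c₁ = 1/4, c₂ = 7/4.
Particular solution: y = (1/4)e^(-2x) + (7/4)e^(2x).


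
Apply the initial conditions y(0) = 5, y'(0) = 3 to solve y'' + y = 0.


Characteristic roots of r² + 1 = 0 are ±1i, so y = C₁cos(x) + C₂sin(x).
Apply y(0) = 5: C₁ = 5. Differentiate and apply y'(0) = 3: 1·C₂ = 3, so C₂ = 3.
Particular solution: y = 5cos(x) + 3sin(x).


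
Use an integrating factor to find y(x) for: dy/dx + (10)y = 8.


P(x) = 10, Q(x) = 8; integrating factor μ = e^(10x).
(μ y)' = 8e^(10x) ⇒ μ y = (4/5)e^(10x) + C.
Divide by μ: y = 4/5 + Ce^(-10x).


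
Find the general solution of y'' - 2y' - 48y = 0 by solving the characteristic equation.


Characteristic equation: r² - 2r - 48 = 0.
Factor: (r - 8)(r + 6) = 0 ⇒ r = 8, -6 (distinct real).
General solution: y = C₁e^(8x) + C₂e^(-6x).


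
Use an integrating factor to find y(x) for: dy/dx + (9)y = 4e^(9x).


P(x) = 9 ⇒ μ = e^(9x).
(μ y)' = 4e^(18x) ⇒ μ y = (4/18)e^(18x) + C.
Divide by μ: y = (2/9)e^(9x) + Ce^(-9x).


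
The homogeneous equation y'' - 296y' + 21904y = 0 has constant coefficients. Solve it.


Characteristic equation: r² - 296r + 21904 = 0, i.e. (r - 148)² = 0.
Repeated root r = 148; include an x factor for the second linearly independent solution.
General solution: y = (C₁ + C₂x)e^(148x).


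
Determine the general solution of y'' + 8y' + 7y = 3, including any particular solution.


Characteristic roots of r² + 8r + 7 = 0 are -7, -1.
y_h = C₁e^(-7x) + C₂e^(-x).
Constant forcing; try y_p = A. Then 7A = 3 ⇒ A = 3/7.
General solution: y = C₁e^(-7x) + C₂e^(-x) + 3/7.


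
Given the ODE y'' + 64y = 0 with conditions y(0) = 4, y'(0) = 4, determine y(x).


Characteristic roots of r² + 64 = 0 are ±8i, so y = C₁cos(8x) + C₂sin(8x).
Apply y(0) = 4: C₁ = 4. Differentiate and apply y'(0) = 4: 8·C₂ = 4, so C₂ = 1/2.
Particular solution: y = 4cos(8x) + (1/2)sin(8x).


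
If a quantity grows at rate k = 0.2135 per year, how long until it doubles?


Exponential growth: P(t) = P₀ e^(0.2135t). Set P(t)/P₀ = 2: e^(0.2135t) = 2.
Solve: t = ln(2)/0.2135 ≈ 3.25 years.


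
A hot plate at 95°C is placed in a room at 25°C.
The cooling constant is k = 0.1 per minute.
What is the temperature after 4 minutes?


Newton's law: dT/dt = -k(T - T_a) has solution T(t) = T_a + (T₀ - T_a)e^(-kt).
Plug in T_a = 25, T₀ = 95, k = 0.1, t = 4: T(4) = 25 + (70)e^(-0.40) ≈ 71.9°C.


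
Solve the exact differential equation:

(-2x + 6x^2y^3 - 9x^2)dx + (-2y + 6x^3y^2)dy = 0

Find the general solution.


Check exactness: ∂M/∂y = 18x^2y^2 and ∂N/∂x = 18x^2y^2; equal, so the equation is exact.
Integrate M with respect to x (treating y as constant): ∫M dx = -x^2 + 2x^3y^3 - 3x^3 + h(y).
Differentiate w.r.t. y and set equal to N: the x-dependent terms already match, leaving h'(y) = -2y. Integrate: h(y) = -y^2.
So F(x,y) = -y^2 - x^2 + 2x^3y^3 - 3x^3.
General solution: -y^2 - x^2 + 2x^3y^3 - 3x^3 = C.


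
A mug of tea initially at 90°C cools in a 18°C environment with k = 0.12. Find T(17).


Newton's law: dT/dt = -k(T - T_a) has solution T(t) = T_a + (T₀ - T_a)e^(-kt).
Plug in T_a = 18, T₀ = 90, k = 0.12, t = 17: T(17) = 18 + (72)e^(-2.04) ≈ 27.4°C.


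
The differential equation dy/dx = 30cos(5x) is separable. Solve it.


g(y) = 1, so integrate directly: y = ∫ 30cos(5x) dx = 6sin(5x) + C.


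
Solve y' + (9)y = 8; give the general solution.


P(x) = 9, Q(x) = 8; integrating factor μ = e^(9x).
(μ y)' = 8e^(9x) ⇒ μ y = (8/9)e^(9x) + C.
Divide by μ: y = 8/9 + Ce^(-9x).


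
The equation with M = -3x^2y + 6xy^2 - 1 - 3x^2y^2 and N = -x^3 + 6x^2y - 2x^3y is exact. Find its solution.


Check exactness: ∂M/∂y = -3x^2 + 12xy - 6x^2y and ∂N/∂x = -3x^2 + 12xy - 6x^2y; equal, so the equation is exact.
Integrate M with respect to x (treating y as constant): ∫M dx = -x^3y + 3x^2y^2 - x - x^3y^2 + h(y).
Differentiate w.r.t. y and set equal to N: all terms match, so h'(y) = 0 and h is a constant absorbed into C.
General solution: -x^3y + 3x^2y^2 - x - x^3y^2 = C.


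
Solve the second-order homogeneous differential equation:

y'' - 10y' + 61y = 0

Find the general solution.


Characteristic equation: r² - 10r + 61 = 0.
Discriminant is negative; roots r = 5 ± 6i (complex conjugate pair).
General solution uses e^(α x)(C₁ cos(β x) + C₂ sin(β x)): y = e^(5x)(C₁cos(6x) + C₂sin(6x)).


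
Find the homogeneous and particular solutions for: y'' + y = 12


Homogeneous part: r² + 1 = 0 ⇒ r = ±1i, so y_h = C₁cos(x) + C₂sin(x).
Try constant y_p = A; plug in: 1A = 12 ⇒ A = 12.
General solution: y = C₁cos(x) + C₂sin(x) + 12.


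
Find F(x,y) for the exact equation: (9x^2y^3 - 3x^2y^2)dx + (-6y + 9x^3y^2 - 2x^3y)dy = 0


Check exactness: ∂M/∂y = 27x^2y^2 - 6x^2y and ∂N/∂x = 27x^2y^2 - 6x^2y; equal, so the equation is exact.
Integrate M with respect to x (treating y as constant): ∫M dx = 3x^3y^3 - x^3y^2 + h(y).
Differentiate w.r.t. y and set equal to N: the x-dependent terms already match, leaving h'(y) = -6y. Integrate: h(y) = -3y^2.
So F(x,y) = -3y^2 + 3x^3y^3 - x^3y^2.
General solution: -3y^2 + 3x^3y^3 - x^3y^2 = C.


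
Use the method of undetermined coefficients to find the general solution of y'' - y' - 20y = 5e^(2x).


Characteristic roots of r² - r - 20 = 0 are 5, -4.
y_h = C₁e^(5x) + C₂e^(-4x).
Forcing exponent 2 is not a characteristic root; try y_p = Ae^(2x).
Substitute: A·(4 + (-1)·2 + (-20)) = A·-18 = 5, so A = -5/18.
General solution: y = C₁e^(5x) + C₂e^(-4x) - (5/18)e^(2x).


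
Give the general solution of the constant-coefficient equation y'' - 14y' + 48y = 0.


Characteristic equation: r² - 14r + 48 = 0.
Factor: (r - 8)(r - 6) = 0 ⇒ r = 8, 6 (distinct real).
General solution: y = C₁e^(8x) + C₂e^(6x).


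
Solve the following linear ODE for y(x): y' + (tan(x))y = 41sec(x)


P(x) = tan(x) ⇒ μ = e^(∫tan(x)dx) = sec(x).
(sec(x) y)' = 41sec²(x) ⇒ sec(x) y = 41tan(x) + C.
Multiply by cos(x): y = 41sin(x) + C·cos(x).


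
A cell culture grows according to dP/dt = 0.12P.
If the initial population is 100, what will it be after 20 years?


The ODE dP/dt = 0.12P has solution P(t) = P(0)e^(0.12t).
Substitute P(0) = 100 and t = 20: P(20) = 100 e^(2.40) ≈ 1102.


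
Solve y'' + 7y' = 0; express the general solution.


Characteristic equation: r² + 7r = 0.
Factor: (r + 7)(r - 0) = 0 ⇒ r = -7, 0 (distinct real).
General solution: y = C₁e^(-7x) + C₂.


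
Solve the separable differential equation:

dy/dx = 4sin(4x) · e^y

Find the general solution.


Separate: e^(-y) dy = 4sin(4x) dx.
Integrate: -e^(-y) = -cos(4x) + C₀.
Rearrange: e^(-y) = cos(4x) + C.


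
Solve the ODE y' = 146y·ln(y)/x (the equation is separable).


Separate: dy/[y ln(y)] = 146 dx/x.
Substitute u = ln(y): du/u = 146 dx/x.
Integrate: ln|ln(y)| = 146ln|x| + C₀, hence ln(y) = C·x^146.


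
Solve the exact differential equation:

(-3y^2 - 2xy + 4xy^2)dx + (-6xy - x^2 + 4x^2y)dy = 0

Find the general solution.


Check exactness: ∂M/∂y = -6y - 2x + 8xy and ∂N/∂x = -6y - 2x + 8xy; equal, so the equation is exact.
Integrate M with respect to x (treating y as constant): ∫M dx = -3xy^2 - x^2y + 2x^2y^2 + h(y).
Differentiate w.r.t. y and set equal to N: all terms match, so h'(y) = 0 and h is a constant absorbed into C.
General solution: -3xy^2 - x^2y + 2x^2y^2 = C.


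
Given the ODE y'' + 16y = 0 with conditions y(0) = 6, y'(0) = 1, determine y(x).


Characteristic roots of r² + 16 = 0 are ±4i, so y = C₁cos(4x) + C₂sin(4x).
Apply y(0) = 6: C₁ = 6. Differentiate and apply y'(0) = 1: 4·C₂ = 1, so C₂ = 1/4.
Particular solution: y = 6cos(4x) + (1/4)sin(4x).


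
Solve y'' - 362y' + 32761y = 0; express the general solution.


Characteristic equation: r² - 362r + 32761 = 0, i.e. (r - 181)² = 0.
Repeated root r = 181; include an x factor for the second linearly independent solution.
General solution: y = (C₁ + C₂x)e^(181x).


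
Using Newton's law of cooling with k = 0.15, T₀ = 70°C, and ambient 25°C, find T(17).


Newton's law: dT/dt = -k(T - T_a) has solution T(t) = T_a + (T₀ - T_a)e^(-kt).
Plug in T_a = 25, T₀ = 70, k = 0.15, t = 17: T(17) = 25 + (45)e^(-2.55) ≈ 28.5°C.


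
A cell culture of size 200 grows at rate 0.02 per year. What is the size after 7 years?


The ODE dP/dt = 0.02P has solution P(t) = P(0)e^(0.02t).
Substitute P(0) = 200 and t = 7: P(7) = 200 e^(0.14) ≈ 230.


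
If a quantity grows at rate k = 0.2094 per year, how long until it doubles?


Exponential growth: P(t) = P₀ e^(0.2094t). Set P(t)/P₀ = 2: e^(0.2094t) = 2.
Solve: t = ln(2)/0.2094 ≈ 3.31 years.


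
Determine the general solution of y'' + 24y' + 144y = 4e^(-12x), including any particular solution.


Characteristic polynomial (r + 12)² = 0; repeated root r = -12.
y_h = (C₁ + C₂x)e^(-12x). Forcing matches the repeated root (resonance), so try y_p = Ax² e^(-12x).
Substitute and solve for A: 2A = 4, so A = 2.
General solution: y = (C₁ + C₂x + 2x²)e^(-12x).


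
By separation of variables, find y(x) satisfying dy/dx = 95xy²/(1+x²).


Separate: dy/y² = 95x/(1+x²) dx.
Integrate LHS: ∫ dy/y² = -1/y.
Integrate RHS via u = 1+x²: (95/2)ln(1+x²) + C.
Result: -1/y = (95/2)ln(1+x²) + C.


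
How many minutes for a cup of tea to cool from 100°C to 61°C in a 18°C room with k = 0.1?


From T(t) = T_a + (T₀ - T_a)e^(-kt), set T(t) = 61:
(61 - 18) / (100 - 18) = e^(-0.1t), so t = -ln(0.524)/0.1 ≈ 6.5 minutes.


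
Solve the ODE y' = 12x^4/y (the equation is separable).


Separate variables: y dy = 12x^4 dx.
Integrate both sides: y²/2 = (12/5)x^5 + C₀.
Multiply by 2: y² = (24/5)x^5 + C.


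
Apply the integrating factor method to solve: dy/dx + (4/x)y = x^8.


P(x) = 4/x ⇒ μ = x^4.
(x^4 y)' = x^12 ⇒ x^4 y = x^13/(13) + C.
Solve for y: y = (1/13)x^9 + C/x^4.


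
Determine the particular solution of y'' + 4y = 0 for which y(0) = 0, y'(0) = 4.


Characteristic roots of r² + 4 = 0 are ±2i, so y = C₁cos(2x) + C₂sin(2x).
Apply y(0) = 0: C₁ = 0. Differentiate and apply y'(0) = 4: 2·C₂ = 4, so C₂ = 2.
Particular solution: y = 2sin(2x).


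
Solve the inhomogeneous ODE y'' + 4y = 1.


Homogeneous part: r² + 4 = 0 ⇒ r = ±2i, so y_h = C₁cos(2x) + C₂sin(2x).
Try constant y_p = A; plug in: 4A = 1 ⇒ A = 1/4.
General solution: y = C₁cos(2x) + C₂sin(2x) + 1/4.


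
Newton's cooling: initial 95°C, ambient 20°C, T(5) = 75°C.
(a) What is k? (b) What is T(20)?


Newton's law: T(t) = T_a + (T₀ - T_a)e^(-kt).
(a) Use T(5) = 75: (75 - 20)/(95 - 20) = e^(-k·5), so k = -ln(0.733)/5 ≈ 0.0620.
(b) Apply k to t = 20: T(20) = 20 + (75)e^(-1.241) ≈ 41.7°C.


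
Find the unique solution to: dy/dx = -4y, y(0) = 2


General solution of y' = -4y is y = Ce^(-4x).
Apply y(0) = 2: C = 2.
Particular solution: y = 2e^(-4x).


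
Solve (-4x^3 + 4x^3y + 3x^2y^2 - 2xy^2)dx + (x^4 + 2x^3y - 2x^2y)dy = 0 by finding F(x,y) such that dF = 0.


Check exactness: ∂M/∂y = 4x^3 + 6x^2y - 4xy and ∂N/∂x = 4x^3 + 6x^2y - 4xy; equal, so the equation is exact.
Integrate M with respect to x (treating y as constant): ∫M dx = -x^4 + x^4y + x^3y^2 - x^2y^2 + h(y).
Differentiate w.r.t. y and set equal to N: all terms match, so h'(y) = 0 and h is a constant absorbed into C.
General solution: -x^4 + x^4y + x^3y^2 - x^2y^2 = C.
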